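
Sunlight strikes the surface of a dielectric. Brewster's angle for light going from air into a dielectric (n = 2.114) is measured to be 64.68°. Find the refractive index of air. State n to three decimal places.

At Brewster's angle, tan θ_B = n₂/n₁ with n₁ on the incident side (air) and n₂ on the transmitted side (a dielectric).
n₁ = n₂ / tan θ_B = 2.114 / tan 64.68° = 1.000.

n ≈ 1.000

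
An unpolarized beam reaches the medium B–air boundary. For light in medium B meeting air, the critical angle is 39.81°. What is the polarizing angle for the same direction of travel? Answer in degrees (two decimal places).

n₂/n₁ = sin θ_c = sin 39.81° = 0.6402.
tan θ_B equals the same ratio, so θ_B = arctan(0.6402) = 32.63°.

θ_B ≈ 32.63°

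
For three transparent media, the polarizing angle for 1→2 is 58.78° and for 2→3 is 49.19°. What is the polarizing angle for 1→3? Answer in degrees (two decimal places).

tan θ_B(1→2) = n₂/n₁ = tan 58.78° = 1.6499.
tan θ_B(2→3) = n₃/n₂ = tan 49.19° = 1.1581.
n₃/n₁ = 1.9107. Then tan θ_B(1→3) = n₃/n₁, so θ_B(1→3) = arctan(1.9107) = 62.37°.

θ_B ≈ 62.37°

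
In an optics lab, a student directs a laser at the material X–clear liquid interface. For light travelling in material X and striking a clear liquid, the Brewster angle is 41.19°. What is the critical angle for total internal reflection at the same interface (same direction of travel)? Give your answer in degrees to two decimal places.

θ_c ≈ 61.06°

tan θ_B = n₂/n₁ = tan 41.19° = 0.8751.
Total internal reflection: sin θ_c = n₂/n₁ = 0.8751.
θ_c = arcsin(0.8751) = 61.06°.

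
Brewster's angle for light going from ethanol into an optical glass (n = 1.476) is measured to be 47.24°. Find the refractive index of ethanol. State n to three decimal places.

Full polarization of the reflected beam means tan θ_B = n₂/n₁, where n₁ is the incident medium (ethanol).
n₁ = n₂ / tan θ_B = 1.476 / tan 47.24° = 1.365.

n ≈ 1.365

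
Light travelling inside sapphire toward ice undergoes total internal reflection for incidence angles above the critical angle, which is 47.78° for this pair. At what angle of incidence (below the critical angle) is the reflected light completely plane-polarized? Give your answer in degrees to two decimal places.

At the critical angle sin θ_c = n₂/n₁, giving n₂/n₁ = sin 47.78° = 0.7406.
Then tan θ_B = n₂/n₁ = 0.7406, so θ_B = arctan 0.7406 = 36.52°.

θ_B ≈ 36.52°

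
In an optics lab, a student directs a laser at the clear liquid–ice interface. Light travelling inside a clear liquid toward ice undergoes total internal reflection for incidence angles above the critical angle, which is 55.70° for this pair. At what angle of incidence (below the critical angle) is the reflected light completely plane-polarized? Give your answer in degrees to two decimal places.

θ_B ≈ 39.56°

At the critical angle sin θ_c = n₂/n₁, giving n₂/n₁ = sin 55.70° = 0.8261.
Then tan θ_B = n₂/n₁ = 0.8261, so θ_B = arctan 0.8261 = 39.56°.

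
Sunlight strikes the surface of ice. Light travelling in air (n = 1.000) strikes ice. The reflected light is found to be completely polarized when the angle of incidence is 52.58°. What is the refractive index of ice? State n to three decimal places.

n ≈ 1.307

Full polarization of the reflected beam means tan θ_B = n₂/n₁, where n₁ is the incident medium (air).
n₂ = n₁ tan θ_B = 1.000 × tan 52.58° = 1.307.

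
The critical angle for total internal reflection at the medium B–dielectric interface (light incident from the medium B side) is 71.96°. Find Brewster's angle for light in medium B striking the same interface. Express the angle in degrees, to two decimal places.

θ_B ≈ 43.56°

At the critical angle sin θ_c = n₂/n₁, giving n₂/n₁ = sin 71.96° = 0.9508.
Then tan θ_B = n₂/n₁ = 0.9508, so θ_B = arctan 0.9508 = 43.56°.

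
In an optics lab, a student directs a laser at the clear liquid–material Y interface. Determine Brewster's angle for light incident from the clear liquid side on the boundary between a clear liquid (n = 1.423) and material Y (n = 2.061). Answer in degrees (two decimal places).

tan θ_B = n₂/n₁ = 2.061/1.423 = 1.4483. Taking the arctangent, θ_B = 55.38°.

θ_B ≈ 55.38°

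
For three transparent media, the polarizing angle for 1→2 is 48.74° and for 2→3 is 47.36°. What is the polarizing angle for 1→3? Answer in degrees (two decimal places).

n₂/n₁ = tan 48.74° = 1.1399 and n₃/n₂ = tan 47.36° = 1.0860.
So n₃/n₁ = (n₂/n₁)(n₃/n₂) = 1.1399 × 1.0860 = 1.2379.
θ_B(1→3) = arctan(1.2379) = 51.07°.

θ_B ≈ 51.07°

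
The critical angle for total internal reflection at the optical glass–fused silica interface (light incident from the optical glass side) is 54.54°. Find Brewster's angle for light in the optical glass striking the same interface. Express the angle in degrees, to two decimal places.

At the critical angle sin θ_c = n₂/n₁, giving n₂/n₁ = sin 54.54° = 0.8145.
Then tan θ_B = n₂/n₁ = 0.8145, so θ_B = arctan 0.8145 = 39.16°.

θ_B ≈ 39.16°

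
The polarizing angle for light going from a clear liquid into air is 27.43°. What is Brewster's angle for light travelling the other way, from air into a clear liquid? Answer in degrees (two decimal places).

tan θ_B' = n₁/n₂ = 1/tan θ_B, so θ_B' = 90° − θ_B.
θ_B' = 90° − 27.43° = 62.57°.

θ_B' ≈ 62.57°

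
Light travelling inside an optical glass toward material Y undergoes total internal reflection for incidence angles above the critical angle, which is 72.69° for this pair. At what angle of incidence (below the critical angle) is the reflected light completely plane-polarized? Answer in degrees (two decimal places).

sin θ_c = n₂/n₁, so n₂/n₁ = sin 72.69° = 0.9547.
Brewster: tan θ_B = n₂/n₁ = 0.9547.
θ_B = arctan(0.9547) = 43.67°.

θ_B ≈ 43.67°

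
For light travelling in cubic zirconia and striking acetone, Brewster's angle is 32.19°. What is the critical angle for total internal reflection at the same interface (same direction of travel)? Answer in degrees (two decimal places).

θ_c ≈ 39.01°

From Brewster, n₂/n₁ = tan θ_B = tan 32.19° = 0.6295.
Then sin θ_c = n₂/n₁ = 0.6295, so θ_c = arcsin 0.6295 = 39.01°.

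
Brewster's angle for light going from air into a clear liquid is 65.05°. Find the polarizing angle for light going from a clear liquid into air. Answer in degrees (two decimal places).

tan θ_B' = n₁/n₂ = 1/tan θ_B, so θ_B' = 90° − θ_B.
θ_B' = 90° − 65.05° = 24.95°.

θ_B' ≈ 24.95°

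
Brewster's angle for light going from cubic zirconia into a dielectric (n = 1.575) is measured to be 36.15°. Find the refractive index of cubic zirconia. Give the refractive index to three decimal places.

n ≈ 2.156

Brewster's law: tan θ_B = n₂/n₁ (light incident in cubic zirconia, refracted into a dielectric).
n₁ = n₂ / tan θ_B = 1.575 / tan 36.15° = 2.156.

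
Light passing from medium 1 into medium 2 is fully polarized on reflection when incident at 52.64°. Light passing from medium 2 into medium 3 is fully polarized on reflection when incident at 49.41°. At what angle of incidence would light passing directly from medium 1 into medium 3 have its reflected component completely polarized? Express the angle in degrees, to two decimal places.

Each Brewster angle gives a ratio: n₂/n₁ = tan 52.64° = 1.3098, n₃/n₂ = tan 49.41° = 1.1671.
So n₃/n₁ = (n₂/n₁)(n₃/n₂) = 1.3098 × 1.1671 = 1.5288.
θ_B(1→3) = arctan(1.5288) = 56.81°.

θ_B ≈ 56.81°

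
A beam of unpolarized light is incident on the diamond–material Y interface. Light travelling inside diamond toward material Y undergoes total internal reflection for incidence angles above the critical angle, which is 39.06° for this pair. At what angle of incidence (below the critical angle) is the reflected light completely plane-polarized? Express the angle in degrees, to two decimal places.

θ_B ≈ 32.22°

At the critical angle sin θ_c = n₂/n₁, giving n₂/n₁ = sin 39.06° = 0.6301.
Then tan θ_B = n₂/n₁ = 0.6301, so θ_B = arctan 0.6301 = 32.22°.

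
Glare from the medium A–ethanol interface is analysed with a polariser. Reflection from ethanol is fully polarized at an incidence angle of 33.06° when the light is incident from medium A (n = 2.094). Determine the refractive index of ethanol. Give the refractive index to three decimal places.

Brewster's law: tan θ_B = n₂/n₁ (light incident in medium A, refracted into ethanol).
n₂ = n₁ tan θ_B = 2.094 × tan 33.06° = 1.363.

n ≈ 1.363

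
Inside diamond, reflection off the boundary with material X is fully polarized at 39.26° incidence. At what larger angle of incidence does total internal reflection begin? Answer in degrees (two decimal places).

θ_c ≈ 54.82°

tan θ_B = n₂/n₁ = tan 39.26° = 0.8173.
Total internal reflection: sin θ_c = n₂/n₁ = 0.8173.
θ_c = arcsin(0.8173) = 54.82°.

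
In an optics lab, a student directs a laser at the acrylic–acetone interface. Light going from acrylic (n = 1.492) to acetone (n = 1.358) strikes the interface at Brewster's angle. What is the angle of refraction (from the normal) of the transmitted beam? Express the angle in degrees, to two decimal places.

θ_B = arctan(n₂/n₁) = arctan(1.358/1.492) = 42.31°.
At Brewster's angle the reflected and refracted rays are perpendicular, so θ_t = 90° − θ_B = 90° − 42.31° = 47.69°.

θ_t ≈ 47.69°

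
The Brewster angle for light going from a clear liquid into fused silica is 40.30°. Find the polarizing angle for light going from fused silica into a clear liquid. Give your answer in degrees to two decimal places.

θ_B' ≈ 49.70°

tan θ_B' = n₁/n₂ = 1/tan θ_B, so θ_B' = 90° − θ_B.
θ_B' = 90° − 40.30° = 49.70°.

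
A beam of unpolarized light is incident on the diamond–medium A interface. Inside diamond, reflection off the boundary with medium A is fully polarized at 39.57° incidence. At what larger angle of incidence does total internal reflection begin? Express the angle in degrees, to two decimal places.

θ_c ≈ 55.73°

From Brewster, n₂/n₁ = tan θ_B = tan 39.57° = 0.8264.
Then sin θ_c = n₂/n₁ = 0.8264, so θ_c = arcsin 0.8264 = 55.73°.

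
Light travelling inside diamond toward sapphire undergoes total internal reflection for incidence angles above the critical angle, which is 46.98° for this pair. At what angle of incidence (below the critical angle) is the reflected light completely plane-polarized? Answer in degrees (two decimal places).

n₂/n₁ = sin θ_c = sin 46.98° = 0.7311.
tan θ_B equals the same ratio, so θ_B = arctan(0.7311) = 36.17°.

θ_B ≈ 36.17°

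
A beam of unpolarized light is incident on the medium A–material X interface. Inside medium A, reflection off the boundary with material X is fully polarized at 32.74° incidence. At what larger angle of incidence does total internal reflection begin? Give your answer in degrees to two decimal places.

From Brewster, n₂/n₁ = tan θ_B = tan 32.74° = 0.6430.
Then sin θ_c = n₂/n₁ = 0.6430, so θ_c = arcsin 0.6430 = 40.01°.

θ_c ≈ 40.01°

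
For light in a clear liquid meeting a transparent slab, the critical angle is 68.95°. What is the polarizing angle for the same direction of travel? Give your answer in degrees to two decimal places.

At the critical angle sin θ_c = n₂/n₁, giving n₂/n₁ = sin 68.95° = 0.9333.
Then tan θ_B = n₂/n₁ = 0.9333, so θ_B = arctan 0.9333 = 43.02°.

θ_B ≈ 43.02°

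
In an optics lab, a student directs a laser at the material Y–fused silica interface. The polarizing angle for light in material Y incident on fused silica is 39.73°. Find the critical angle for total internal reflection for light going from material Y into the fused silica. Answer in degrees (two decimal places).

θ_c ≈ 56.21°

n₂/n₁ = tan 39.73° = 0.8311; the critical angle satisfies sin θ_c = n₂/n₁.
θ_c = arcsin(0.8311) = 56.21°.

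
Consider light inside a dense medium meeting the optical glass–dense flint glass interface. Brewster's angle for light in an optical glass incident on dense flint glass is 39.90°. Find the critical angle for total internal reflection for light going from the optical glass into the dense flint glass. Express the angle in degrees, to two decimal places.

n₂/n₁ = tan 39.90° = 0.8361; the critical angle satisfies sin θ_c = n₂/n₁.
θ_c = arcsin(0.8361) = 56.73°.

θ_c ≈ 56.73°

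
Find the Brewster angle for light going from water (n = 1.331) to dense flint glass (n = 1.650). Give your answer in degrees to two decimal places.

θ_B ≈ 51.11°

Brewster's condition: tan θ_B = n₂/n₁ = 1.650/1.331 = 1.2397. Taking the arctangent, θ_B = 51.11°.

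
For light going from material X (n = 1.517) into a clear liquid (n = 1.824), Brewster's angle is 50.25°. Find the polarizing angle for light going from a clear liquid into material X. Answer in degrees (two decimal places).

θ_B' ≈ 39.75°

Reversing the direction swaps n₁ and n₂, so tan θ_B' = 1/tan θ_B and θ_B' = 90° − θ_B.
Hence θ_B' = 90° − 50.25° = 39.75°.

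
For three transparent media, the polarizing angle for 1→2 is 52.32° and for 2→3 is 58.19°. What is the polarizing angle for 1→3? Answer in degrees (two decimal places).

θ_B ≈ 64.40°

Each Brewster angle gives a ratio: n₂/n₁ = tan 52.32° = 1.2948, n₃/n₂ = tan 58.19° = 1.6122.
n₃/n₁ = 2.0875. Then tan θ_B(1→3) = n₃/n₁, so θ_B(1→3) = arctan(2.0875) = 64.40°.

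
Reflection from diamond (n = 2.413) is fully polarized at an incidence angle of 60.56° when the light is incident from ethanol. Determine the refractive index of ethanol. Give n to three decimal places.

n ≈ 1.362

Brewster's law: tan θ_B = n₂/n₁ (light incident in ethanol, refracted into diamond).
n₁ = n₂ / tan θ_B = 2.413 / tan 60.56° = 1.362.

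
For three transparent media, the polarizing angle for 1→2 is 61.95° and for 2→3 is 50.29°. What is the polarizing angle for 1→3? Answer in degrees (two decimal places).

θ_B ≈ 66.13°

Each Brewster angle gives a ratio: n₂/n₁ = tan 61.95° = 1.8768, n₃/n₂ = tan 50.29° = 1.2041.
So n₃/n₁ = (n₂/n₁)(n₃/n₂) = 1.8768 × 1.2041 = 2.2598.
θ_B(1→3) = arctan(2.2598) = 66.13°.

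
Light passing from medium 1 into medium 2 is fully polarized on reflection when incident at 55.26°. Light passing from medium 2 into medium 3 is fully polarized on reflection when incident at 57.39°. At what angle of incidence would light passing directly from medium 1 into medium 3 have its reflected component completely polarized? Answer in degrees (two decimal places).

θ_B ≈ 66.08°

tan θ_B(1→2) = n₂/n₁ = tan 55.26° = 1.4420.
tan θ_B(2→3) = n₃/n₂ = tan 57.39° = 1.5631.
Multiplying, n₃/n₁ = 1.4420 × 1.5631 = 2.2540, and θ_B(1→3) = arctan 2.2540 = 66.08°.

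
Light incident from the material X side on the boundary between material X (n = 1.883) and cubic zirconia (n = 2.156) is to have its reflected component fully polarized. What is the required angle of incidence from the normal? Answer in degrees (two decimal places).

θ_B ≈ 48.87°

Brewster's condition: tan θ_B = n₂/n₁ = 2.156/1.883 = 1.1450. Taking the arctangent, θ_B = 48.87°.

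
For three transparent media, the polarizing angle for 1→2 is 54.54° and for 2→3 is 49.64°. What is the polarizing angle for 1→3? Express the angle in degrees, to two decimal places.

tan θ_B(1→2) = n₂/n₁ = tan 54.54° = 1.4040.
tan θ_B(2→3) = n₃/n₂ = tan 49.64° = 1.1767.
n₃/n₁ = 1.6521. Then tan θ_B(1→3) = n₃/n₁, so θ_B(1→3) = arctan(1.6521) = 58.81°.

θ_B ≈ 58.81°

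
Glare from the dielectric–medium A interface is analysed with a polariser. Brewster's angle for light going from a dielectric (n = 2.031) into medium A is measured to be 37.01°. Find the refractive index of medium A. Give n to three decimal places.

n ≈ 1.531

Full polarization of the reflected beam means tan θ_B = n₂/n₁, where n₁ is the incident medium (a dielectric).
n₂ = n₁ tan θ_B = 2.031 × tan 37.01° = 1.531.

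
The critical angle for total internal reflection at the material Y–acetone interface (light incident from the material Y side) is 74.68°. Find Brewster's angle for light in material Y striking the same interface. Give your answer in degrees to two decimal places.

θ_B ≈ 43.96°

At the critical angle sin θ_c = n₂/n₁, giving n₂/n₁ = sin 74.68° = 0.9645.
Then tan θ_B = n₂/n₁ = 0.9645, so θ_B = arctan 0.9645 = 43.96°.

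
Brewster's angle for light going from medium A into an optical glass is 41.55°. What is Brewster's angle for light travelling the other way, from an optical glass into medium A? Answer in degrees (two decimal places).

θ_B' ≈ 48.45°

The two Brewster angles are complementary: θ_B' = 90° − θ_B = 90° − 41.55° = 48.45°.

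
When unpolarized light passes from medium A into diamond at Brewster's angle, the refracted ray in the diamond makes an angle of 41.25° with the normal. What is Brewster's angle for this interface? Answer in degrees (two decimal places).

θ_B ≈ 48.75°

Since the reflected and refracted rays are at right angles at the polarizing angle, θ_B + θ_t = 90°.
θ_B = 90° − 41.25° = 48.75°.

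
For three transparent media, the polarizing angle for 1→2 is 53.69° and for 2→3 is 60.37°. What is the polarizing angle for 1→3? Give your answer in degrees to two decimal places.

θ_B ≈ 67.32°

n₂/n₁ = tan 53.69° = 1.3608 and n₃/n₂ = tan 60.37° = 1.7582.
Multiplying, n₃/n₁ = 1.3608 × 1.7582 = 2.3926, and θ_B(1→3) = arctan 2.3926 = 67.32°.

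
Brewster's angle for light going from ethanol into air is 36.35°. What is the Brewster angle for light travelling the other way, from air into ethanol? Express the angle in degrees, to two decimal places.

tan θ_B' = n₁/n₂ = 1/tan θ_B, so θ_B' = 90° − θ_B.
θ_B' = 90° − 36.35° = 53.65°.

θ_B' ≈ 53.65°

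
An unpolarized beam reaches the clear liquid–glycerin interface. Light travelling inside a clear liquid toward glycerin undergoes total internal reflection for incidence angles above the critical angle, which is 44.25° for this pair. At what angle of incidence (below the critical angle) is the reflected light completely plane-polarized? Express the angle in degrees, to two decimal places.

θ_B ≈ 34.91°

n₂/n₁ = sin θ_c = sin 44.25° = 0.6978.
tan θ_B equals the same ratio, so θ_B = arctan(0.6978) = 34.91°.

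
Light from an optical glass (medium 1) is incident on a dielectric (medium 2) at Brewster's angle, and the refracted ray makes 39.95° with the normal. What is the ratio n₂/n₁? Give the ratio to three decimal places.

n₂/n₁ ≈ 1.194

At Brewster incidence θ_B = 90° − θ_t = 90° − 39.95° = 50.05°.
Then n₂/n₁ = tan θ_B = tan 50.05° = 1.194.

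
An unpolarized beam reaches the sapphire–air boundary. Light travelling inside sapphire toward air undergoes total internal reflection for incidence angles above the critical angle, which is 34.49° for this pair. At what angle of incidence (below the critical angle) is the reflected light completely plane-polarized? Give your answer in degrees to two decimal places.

n₂/n₁ = sin θ_c = sin 34.49° = 0.5663.
tan θ_B equals the same ratio, so θ_B = arctan(0.5663) = 29.52°.

θ_B ≈ 29.52°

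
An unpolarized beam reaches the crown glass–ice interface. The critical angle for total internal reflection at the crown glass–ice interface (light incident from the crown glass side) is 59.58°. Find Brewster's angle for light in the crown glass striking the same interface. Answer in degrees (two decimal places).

sin θ_c = n₂/n₁, so n₂/n₁ = sin 59.58° = 0.8623.
Brewster: tan θ_B = n₂/n₁ = 0.8623.
θ_B = arctan(0.8623) = 40.77°.

θ_B ≈ 40.77°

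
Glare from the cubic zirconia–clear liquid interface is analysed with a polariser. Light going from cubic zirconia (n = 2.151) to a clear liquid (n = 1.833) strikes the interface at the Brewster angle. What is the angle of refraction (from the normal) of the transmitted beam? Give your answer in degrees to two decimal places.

θ_t ≈ 49.56°

θ_B = arctan(n₂/n₁) = arctan(1.833/2.151) = 40.44°.
At Brewster's angle the reflected and refracted rays are perpendicular, so θ_t = 90° − θ_B = 90° − 40.44° = 49.56°.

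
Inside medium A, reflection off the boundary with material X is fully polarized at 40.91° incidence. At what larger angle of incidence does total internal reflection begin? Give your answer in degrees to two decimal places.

n₂/n₁ = tan 40.91° = 0.8665; the critical angle satisfies sin θ_c = n₂/n₁.
θ_c = arcsin(0.8665) = 60.06°.

θ_c ≈ 60.06°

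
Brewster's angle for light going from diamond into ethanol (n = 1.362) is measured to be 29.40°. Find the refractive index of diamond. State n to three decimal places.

Brewster's law: tan θ_B = n₂/n₁ (light incident in diamond, refracted into ethanol).
n₁ = n₂ / tan θ_B = 1.362 / tan 29.40° = 2.417.

n ≈ 2.417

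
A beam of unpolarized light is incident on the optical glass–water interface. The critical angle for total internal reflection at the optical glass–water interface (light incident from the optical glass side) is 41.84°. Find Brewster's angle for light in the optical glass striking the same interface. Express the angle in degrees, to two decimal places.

sin θ_c = n₂/n₁, so n₂/n₁ = sin 41.84° = 0.6671.
Brewster: tan θ_B = n₂/n₁ = 0.6671.
θ_B = arctan(0.6671) = 33.71°.

θ_B ≈ 33.71°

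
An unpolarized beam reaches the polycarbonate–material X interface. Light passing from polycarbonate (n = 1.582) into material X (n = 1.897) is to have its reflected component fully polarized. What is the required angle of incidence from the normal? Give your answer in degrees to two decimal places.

At Brewster's angle the reflected and refracted rays are perpendicular, which with Snell's law gives tan θ_B = n₂/n₁.
Brewster's condition: tan θ_B = n₂/n₁ = 1.897/1.582 = 1.1991. Taking the arctangent, θ_B = 50.17°.

θ_B ≈ 50.17°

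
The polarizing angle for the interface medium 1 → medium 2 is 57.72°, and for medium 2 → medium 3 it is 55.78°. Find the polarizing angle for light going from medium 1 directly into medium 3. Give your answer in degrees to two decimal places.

Each Brewster angle gives a ratio: n₂/n₁ = tan 57.72° = 1.5831, n₃/n₂ = tan 55.78° = 1.4704.
Multiplying, n₃/n₁ = 1.5831 × 1.4704 = 2.3277, and θ_B(1→3) = arctan 2.3277 = 66.75°.

θ_B ≈ 66.75°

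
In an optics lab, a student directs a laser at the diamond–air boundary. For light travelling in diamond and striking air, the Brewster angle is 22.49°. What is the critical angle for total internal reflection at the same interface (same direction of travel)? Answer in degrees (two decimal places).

θ_c ≈ 24.46°

n₂/n₁ = tan 22.49° = 0.4140; the critical angle satisfies sin θ_c = n₂/n₁.
θ_c = arcsin(0.4140) = 24.46°.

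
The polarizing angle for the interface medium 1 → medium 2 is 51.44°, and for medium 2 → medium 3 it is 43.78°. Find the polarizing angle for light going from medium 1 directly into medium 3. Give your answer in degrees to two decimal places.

θ_B ≈ 50.25°

Each Brewster angle gives a ratio: n₂/n₁ = tan 51.44° = 1.2545, n₃/n₂ = tan 43.78° = 0.9583.
Multiplying, n₃/n₁ = 1.2545 × 0.9583 = 1.2022, and θ_B(1→3) = arctan 1.2022 = 50.25°.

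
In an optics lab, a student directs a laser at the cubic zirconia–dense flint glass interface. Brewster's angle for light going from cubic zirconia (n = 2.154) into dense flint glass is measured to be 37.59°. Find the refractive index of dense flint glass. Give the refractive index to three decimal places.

Brewster's law: tan θ_B = n₂/n₁ (light incident in cubic zirconia, refracted into dense flint glass).
n₂ = n₁ tan θ_B = 2.154 × tan 37.59° = 1.658.

n ≈ 1.658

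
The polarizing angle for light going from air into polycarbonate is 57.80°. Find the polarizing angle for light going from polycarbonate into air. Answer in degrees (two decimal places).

tan θ_B' = n₁/n₂ = 1/tan θ_B, so θ_B' = 90° − θ_B.
θ_B' = 90° − 57.80° = 32.20°.

θ_B' ≈ 32.20°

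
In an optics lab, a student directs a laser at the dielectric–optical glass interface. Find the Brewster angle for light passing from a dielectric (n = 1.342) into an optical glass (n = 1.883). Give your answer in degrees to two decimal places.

Here n₂/n₁ = 1.883/1.342 = 1.4031, and Brewster's law gives tan θ_B = n₂/n₁.
θ_B = arctan(1.4031) = 54.52°.

θ_B ≈ 54.52°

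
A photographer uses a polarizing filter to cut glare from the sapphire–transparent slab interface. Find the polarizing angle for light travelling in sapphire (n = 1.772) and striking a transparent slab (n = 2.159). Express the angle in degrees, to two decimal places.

θ_B ≈ 50.62°

Brewster's condition: tan θ_B = n₂/n₁ = 2.159/1.772 = 1.2184.
So θ_B = arctan 1.2184 = 50.62°.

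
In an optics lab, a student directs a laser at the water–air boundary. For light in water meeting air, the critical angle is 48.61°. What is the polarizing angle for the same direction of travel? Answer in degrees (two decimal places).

sin θ_c = n₂/n₁, so n₂/n₁ = sin 48.61° = 0.7502.
Brewster: tan θ_B = n₂/n₁ = 0.7502.
θ_B = arctan(0.7502) = 36.88°.

θ_B ≈ 36.88°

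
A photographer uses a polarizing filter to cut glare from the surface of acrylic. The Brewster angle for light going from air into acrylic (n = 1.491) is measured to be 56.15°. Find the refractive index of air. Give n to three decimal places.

Brewster's law: tan θ_B = n₂/n₁ (light incident in air, refracted into acrylic).
n₁ = n₂ / tan θ_B = 1.491 / tan 56.15° = 1.000.

n ≈ 1.000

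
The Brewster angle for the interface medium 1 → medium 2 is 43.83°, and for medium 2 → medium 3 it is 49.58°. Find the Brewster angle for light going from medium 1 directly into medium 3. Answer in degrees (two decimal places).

n₂/n₁ = tan 43.83° = 0.9600 and n₃/n₂ = tan 49.58° = 1.1742.
Multiplying, n₃/n₁ = 0.9600 × 1.1742 = 1.1272, and θ_B(1→3) = arctan 1.1272 = 48.42°.

θ_B ≈ 48.42°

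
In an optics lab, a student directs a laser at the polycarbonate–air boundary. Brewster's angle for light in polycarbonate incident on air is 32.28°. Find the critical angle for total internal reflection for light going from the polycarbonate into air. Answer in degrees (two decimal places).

n₂/n₁ = tan 32.28° = 0.6317; the critical angle satisfies sin θ_c = n₂/n₁.
θ_c = arcsin(0.6317) = 39.17°.

θ_c ≈ 39.17°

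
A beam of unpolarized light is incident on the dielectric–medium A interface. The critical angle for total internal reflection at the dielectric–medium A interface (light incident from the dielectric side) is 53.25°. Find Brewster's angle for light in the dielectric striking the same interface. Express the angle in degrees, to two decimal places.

θ_B ≈ 38.70°

sin θ_c = n₂/n₁, so n₂/n₁ = sin 53.25° = 0.8013.
Brewster: tan θ_B = n₂/n₁ = 0.8013.
θ_B = arctan(0.8013) = 38.70°.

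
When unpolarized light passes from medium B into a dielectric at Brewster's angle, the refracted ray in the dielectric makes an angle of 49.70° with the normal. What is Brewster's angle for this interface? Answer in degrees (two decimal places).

At Brewster's angle the reflected and refracted rays are perpendicular, so θ_B + θ_t = 90°.
θ_B = 90° − 49.70° = 40.30°.

θ_B ≈ 40.30°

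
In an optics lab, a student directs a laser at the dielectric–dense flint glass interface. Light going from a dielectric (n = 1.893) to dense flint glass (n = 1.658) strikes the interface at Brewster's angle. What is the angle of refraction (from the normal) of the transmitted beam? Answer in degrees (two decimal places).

θ_t ≈ 48.79°

tan θ_B = n₂/n₁ = 1.658/1.893 = 0.8759, so θ_B = 41.21°.
At Brewster's angle the reflected and refracted rays are perpendicular, so θ_t = 90° − θ_B = 90° − 41.21° = 48.79°.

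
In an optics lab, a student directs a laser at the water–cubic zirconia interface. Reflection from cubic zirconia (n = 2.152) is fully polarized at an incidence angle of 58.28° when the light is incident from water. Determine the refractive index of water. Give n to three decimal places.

At Brewster's angle, tan θ_B = n₂/n₁ with n₁ on the incident side (water) and n₂ on the transmitted side (cubic zirconia).
n₁ = n₂ / tan θ_B = 2.152 / tan 58.28° = 1.330.

n ≈ 1.330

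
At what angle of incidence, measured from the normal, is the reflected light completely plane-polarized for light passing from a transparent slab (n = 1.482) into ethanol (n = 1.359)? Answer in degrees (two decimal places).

θ_B ≈ 42.52°

Here n₂/n₁ = 1.359/1.482 = 0.9170, and Brewster's law gives tan θ_B = n₂/n₁.
θ_B = arctan(0.9170) = 42.52°.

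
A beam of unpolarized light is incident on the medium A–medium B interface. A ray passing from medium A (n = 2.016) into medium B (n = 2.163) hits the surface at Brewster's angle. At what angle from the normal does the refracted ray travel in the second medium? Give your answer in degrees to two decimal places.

First find Brewster's angle: tan θ_B = 2.163/2.016 = 1.0729, giving θ_B = 47.01°.
At Brewster's angle the reflected and refracted rays are perpendicular, so θ_t = 90° − θ_B = 90° − 47.01° = 42.99°.

θ_t ≈ 42.99°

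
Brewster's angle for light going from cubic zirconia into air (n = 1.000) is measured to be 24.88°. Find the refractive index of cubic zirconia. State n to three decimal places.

n ≈ 2.156

Brewster's law: tan θ_B = n₂/n₁ (light incident in cubic zirconia, refracted into air).
n₁ = n₂ / tan θ_B = 1.000 / tan 24.88° = 2.156.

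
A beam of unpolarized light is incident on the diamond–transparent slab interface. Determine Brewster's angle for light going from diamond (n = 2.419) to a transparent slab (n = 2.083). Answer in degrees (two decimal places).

θ_B ≈ 40.73°

The reflected p-component vanishes when tan θ_B = n₂/n₁.
Brewster's condition: tan θ_B = n₂/n₁ = 2.083/2.419 = 0.8611.
θ_B = arctan(0.8611) = 40.73°.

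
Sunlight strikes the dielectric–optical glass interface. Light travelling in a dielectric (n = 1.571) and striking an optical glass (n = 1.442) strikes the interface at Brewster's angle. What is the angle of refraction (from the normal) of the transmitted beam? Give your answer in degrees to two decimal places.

θ_t ≈ 47.45°

θ_B = arctan(n₂/n₁) = arctan(1.442/1.571) = 42.55°.
Since θ_B + θ_t = 90° at Brewster incidence, θ_t = 90° − 42.55° = 47.45°.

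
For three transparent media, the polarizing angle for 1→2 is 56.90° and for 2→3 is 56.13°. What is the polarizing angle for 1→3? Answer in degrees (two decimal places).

θ_B ≈ 66.37°

n₂/n₁ = tan 56.90° = 1.5340 and n₃/n₂ = tan 56.13° = 1.4898.
So n₃/n₁ = (n₂/n₁)(n₃/n₂) = 1.5340 × 1.4898 = 2.2854.
θ_B(1→3) = arctan(2.2854) = 66.37°.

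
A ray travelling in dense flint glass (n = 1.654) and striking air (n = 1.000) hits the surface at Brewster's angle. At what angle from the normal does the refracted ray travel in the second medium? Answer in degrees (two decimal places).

tan θ_B = n₂/n₁ = 1.000/1.654 = 0.6046, so θ_B = 31.16°.
At Brewster's angle the reflected and refracted rays are perpendicular, so θ_t = 90° − θ_B = 90° − 31.16° = 58.84°.

θ_t ≈ 58.84°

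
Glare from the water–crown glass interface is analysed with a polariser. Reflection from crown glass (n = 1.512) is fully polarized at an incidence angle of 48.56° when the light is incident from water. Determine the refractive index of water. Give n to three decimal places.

n ≈ 1.335

At the Brewster angle, tan θ_B = n₂/n₁ with n₁ on the incident side (water) and n₂ on the transmitted side (crown glass).
n₁ = n₂ / tan θ_B = 1.512 / tan 48.56° = 1.335.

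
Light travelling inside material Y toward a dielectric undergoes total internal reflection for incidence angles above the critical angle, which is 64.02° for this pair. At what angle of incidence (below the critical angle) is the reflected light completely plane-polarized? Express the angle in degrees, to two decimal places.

sin θ_c = n₂/n₁, so n₂/n₁ = sin 64.02° = 0.8989.
Brewster: tan θ_B = n₂/n₁ = 0.8989.
θ_B = arctan(0.8989) = 41.95°.

θ_B ≈ 41.95°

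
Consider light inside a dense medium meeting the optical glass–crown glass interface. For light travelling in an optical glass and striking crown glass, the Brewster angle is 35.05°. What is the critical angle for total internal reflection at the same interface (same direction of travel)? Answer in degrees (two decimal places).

θ_c ≈ 44.55°

n₂/n₁ = tan 35.05° = 0.7015; the critical angle satisfies sin θ_c = n₂/n₁.
θ_c = arcsin(0.7015) = 44.55°.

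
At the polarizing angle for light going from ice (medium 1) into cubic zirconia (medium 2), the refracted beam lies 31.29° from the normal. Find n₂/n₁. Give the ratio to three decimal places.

At Brewster incidence θ_B = 90° − θ_t = 90° − 31.29° = 58.71°.
tan θ_B = n₂/n₁, so n₂/n₁ = tan 58.71° = 1.645.

n₂/n₁ ≈ 1.645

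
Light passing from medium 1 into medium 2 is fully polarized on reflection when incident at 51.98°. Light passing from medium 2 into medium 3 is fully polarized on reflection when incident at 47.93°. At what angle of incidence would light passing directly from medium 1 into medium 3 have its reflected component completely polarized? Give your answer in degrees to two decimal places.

θ_B ≈ 54.79°

Each Brewster angle gives a ratio: n₂/n₁ = tan 51.98° = 1.2790, n₃/n₂ = tan 47.93° = 1.1079.
Multiplying, n₃/n₁ = 1.2790 × 1.1079 = 1.4170, and θ_B(1→3) = arctan 1.4170 = 54.79°.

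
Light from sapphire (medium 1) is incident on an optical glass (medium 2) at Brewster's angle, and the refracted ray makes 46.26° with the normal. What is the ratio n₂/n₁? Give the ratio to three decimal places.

At Brewster incidence θ_B = 90° − θ_t = 90° − 46.26° = 43.74°.
tan θ_B = n₂/n₁, so n₂/n₁ = tan 43.74° = 0.957.

n₂/n₁ ≈ 0.957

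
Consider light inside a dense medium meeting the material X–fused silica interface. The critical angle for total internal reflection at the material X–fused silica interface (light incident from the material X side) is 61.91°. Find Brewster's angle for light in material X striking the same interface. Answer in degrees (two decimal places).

θ_B ≈ 41.42°

n₂/n₁ = sin θ_c = sin 61.91° = 0.8822.
tan θ_B equals the same ratio, so θ_B = arctan(0.8822) = 41.42°.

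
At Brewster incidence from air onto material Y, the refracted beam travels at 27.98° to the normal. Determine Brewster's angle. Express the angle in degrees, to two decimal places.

θ_B ≈ 62.02°

At Brewster's angle the reflected and refracted rays are perpendicular, so θ_B + θ_t = 90°.
θ_B = 90° − 27.98° = 62.02°.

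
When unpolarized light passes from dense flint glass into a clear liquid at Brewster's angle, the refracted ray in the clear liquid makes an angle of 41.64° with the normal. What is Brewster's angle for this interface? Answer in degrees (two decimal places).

At Brewster's angle the reflected and refracted rays are perpendicular, so θ_B + θ_t = 90°.
θ_B = 90° − 41.64° = 48.36°.

θ_B ≈ 48.36°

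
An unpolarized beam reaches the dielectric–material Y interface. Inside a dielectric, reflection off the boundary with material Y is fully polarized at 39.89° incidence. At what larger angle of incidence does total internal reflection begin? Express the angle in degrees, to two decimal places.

From Brewster, n₂/n₁ = tan θ_B = tan 39.89° = 0.8358.
Then sin θ_c = n₂/n₁ = 0.8358, so θ_c = arcsin 0.8358 = 56.70°.

θ_c ≈ 56.70°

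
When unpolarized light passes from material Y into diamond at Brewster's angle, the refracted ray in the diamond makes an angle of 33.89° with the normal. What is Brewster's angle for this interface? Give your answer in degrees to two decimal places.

θ_B ≈ 56.11°

Brewster's condition makes the reflected and refracted beams perpendicular: θ_B + θ_t = 90°.
θ_B = 90° − 33.89° = 56.11°.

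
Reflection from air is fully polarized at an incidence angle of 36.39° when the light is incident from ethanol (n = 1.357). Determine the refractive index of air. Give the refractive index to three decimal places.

n ≈ 1.000

Full polarization of the reflected beam means tan θ_B = n₂/n₁, where n₁ is the incident medium (ethanol).
n₂ = n₁ tan θ_B = 1.357 × tan 36.39° = 1.000.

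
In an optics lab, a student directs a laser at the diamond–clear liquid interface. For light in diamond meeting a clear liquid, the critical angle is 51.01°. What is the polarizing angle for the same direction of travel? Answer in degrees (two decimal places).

θ_B ≈ 37.86°

At the critical angle sin θ_c = n₂/n₁, giving n₂/n₁ = sin 51.01° = 0.7773.
Then tan θ_B = n₂/n₁ = 0.7773, so θ_B = arctan 0.7773 = 37.86°.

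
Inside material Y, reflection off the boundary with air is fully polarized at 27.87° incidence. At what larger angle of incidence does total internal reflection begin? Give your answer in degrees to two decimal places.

From Brewster, n₂/n₁ = tan θ_B = tan 27.87° = 0.5288.
Then sin θ_c = n₂/n₁ = 0.5288, so θ_c = arcsin 0.5288 = 31.92°.

θ_c ≈ 31.92°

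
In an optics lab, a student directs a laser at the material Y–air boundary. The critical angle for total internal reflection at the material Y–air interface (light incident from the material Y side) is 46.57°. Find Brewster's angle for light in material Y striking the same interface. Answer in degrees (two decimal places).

n₂/n₁ = sin θ_c = sin 46.57° = 0.7262.
tan θ_B equals the same ratio, so θ_B = arctan(0.7262) = 35.99°.

θ_B ≈ 35.99°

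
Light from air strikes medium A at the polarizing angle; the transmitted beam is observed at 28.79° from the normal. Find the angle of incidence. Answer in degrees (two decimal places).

θ_B ≈ 61.21°

Brewster's condition makes the reflected and refracted beams perpendicular: θ_B + θ_t = 90°.
So θ_B = 90° − θ_t = 90° − 28.79° = 61.21°.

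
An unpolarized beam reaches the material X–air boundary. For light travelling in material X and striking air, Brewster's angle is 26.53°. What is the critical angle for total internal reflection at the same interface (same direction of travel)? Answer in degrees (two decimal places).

θ_c ≈ 29.95°

tan θ_B = n₂/n₁ = tan 26.53° = 0.4992.
Total internal reflection: sin θ_c = n₂/n₁ = 0.4992.
θ_c = arcsin(0.4992) = 29.95°.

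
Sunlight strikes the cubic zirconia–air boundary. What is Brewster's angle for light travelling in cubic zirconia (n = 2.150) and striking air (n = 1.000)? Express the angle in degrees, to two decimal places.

The reflected p-component vanishes when tan θ_B = n₂/n₁.
tan θ_B = n₂/n₁ = 1.000/2.150 = 0.4651.
So θ_B = arctan 0.4651 = 24.94°.

θ_B ≈ 24.94°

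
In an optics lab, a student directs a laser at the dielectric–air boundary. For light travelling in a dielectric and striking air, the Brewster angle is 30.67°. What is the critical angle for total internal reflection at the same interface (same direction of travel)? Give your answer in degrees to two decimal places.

θ_c ≈ 36.37°

From Brewster, n₂/n₁ = tan θ_B = tan 30.67° = 0.5930.
Then sin θ_c = n₂/n₁ = 0.5930, so θ_c = arcsin 0.5930 = 36.37°.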